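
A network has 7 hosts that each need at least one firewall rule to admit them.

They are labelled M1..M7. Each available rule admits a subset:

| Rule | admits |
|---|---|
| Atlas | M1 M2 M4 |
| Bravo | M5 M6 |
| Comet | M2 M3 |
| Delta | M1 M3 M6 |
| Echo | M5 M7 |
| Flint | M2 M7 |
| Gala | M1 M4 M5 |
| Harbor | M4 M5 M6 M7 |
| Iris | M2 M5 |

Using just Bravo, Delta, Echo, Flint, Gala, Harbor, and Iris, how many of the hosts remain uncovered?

Union of Bravo, Delta, Echo, Flint, Gala, Harbor, Iris = {M1, M2, M3, M4, M5, M6, M7} — that's every host, so 0 are uncovered.

0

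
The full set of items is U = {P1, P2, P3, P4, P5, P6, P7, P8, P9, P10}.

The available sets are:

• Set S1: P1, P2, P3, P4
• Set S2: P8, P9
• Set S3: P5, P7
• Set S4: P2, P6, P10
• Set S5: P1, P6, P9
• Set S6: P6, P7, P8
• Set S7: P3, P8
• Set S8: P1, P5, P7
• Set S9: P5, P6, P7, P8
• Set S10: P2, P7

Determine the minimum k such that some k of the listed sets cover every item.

S1 and S2 and S3 and S4 together: S1 ∪ S2 ∪ S3 ∪ S4 = {P1, P2, P3, P4, P5, P6, P7, P8, P9, P10} — every item is covered.
Only S4 contains P10, so S4 is forced; the remaining 7 items need at least 3 more sets (each remaining set adds at most 3) — so at least 4 sets are needed, and 4 is optimal.

4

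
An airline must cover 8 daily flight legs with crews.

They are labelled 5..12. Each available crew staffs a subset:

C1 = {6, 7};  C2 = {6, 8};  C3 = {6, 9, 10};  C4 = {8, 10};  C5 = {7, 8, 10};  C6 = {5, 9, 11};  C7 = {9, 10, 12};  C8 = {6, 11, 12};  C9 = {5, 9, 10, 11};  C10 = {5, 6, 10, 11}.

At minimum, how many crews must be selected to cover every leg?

Take {C5, C8, C9}. Their union is {5, 6, 7, 8, 9, 10, 11, 12}, which is all 8 legs.
No 2 of the 10 crews cover everything (all 45 combinations miss at least one leg), so 3 is optimal.

3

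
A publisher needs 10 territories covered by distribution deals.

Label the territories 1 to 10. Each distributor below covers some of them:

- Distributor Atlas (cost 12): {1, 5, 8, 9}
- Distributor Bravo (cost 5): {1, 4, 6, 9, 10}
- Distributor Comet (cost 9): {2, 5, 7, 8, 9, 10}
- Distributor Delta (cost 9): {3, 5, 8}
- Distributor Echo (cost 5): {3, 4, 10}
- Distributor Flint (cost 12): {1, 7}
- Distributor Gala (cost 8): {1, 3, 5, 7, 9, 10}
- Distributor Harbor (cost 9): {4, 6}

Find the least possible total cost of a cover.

19

Bravo, Comet, Echo together cover every territory (Bravo ∪ Comet ∪ Echo = {1, 2, 3, 4, 5, 6, 7, 8, 9, 10}); total cost 5 + 9 + 5 = 19.
No covering selection has total cost below 19.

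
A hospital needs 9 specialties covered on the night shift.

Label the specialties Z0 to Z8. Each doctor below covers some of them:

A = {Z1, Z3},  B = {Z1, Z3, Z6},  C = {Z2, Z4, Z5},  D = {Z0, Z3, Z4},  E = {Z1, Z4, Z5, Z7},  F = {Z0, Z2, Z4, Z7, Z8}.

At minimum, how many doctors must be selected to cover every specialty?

Take {B, C, F}. Their union is {Z0, Z1, Z2, Z3, Z4, Z5, Z6, Z7, Z8}, which is all 9 specialties.
Only B contains Z6, so B is forced; the remaining 6 specialties need at least 2 more doctors (each remaining doctor adds at most 5) — so at least 3 doctors are needed, and 3 is optimal.

3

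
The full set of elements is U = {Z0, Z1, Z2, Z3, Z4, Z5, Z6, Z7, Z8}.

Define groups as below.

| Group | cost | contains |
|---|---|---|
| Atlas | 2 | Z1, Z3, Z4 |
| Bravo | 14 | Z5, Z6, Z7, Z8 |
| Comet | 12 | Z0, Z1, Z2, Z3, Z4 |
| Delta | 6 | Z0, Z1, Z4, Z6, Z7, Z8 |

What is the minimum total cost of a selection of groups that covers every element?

26

Bravo, Comet together cover every element (Bravo ∪ Comet = {Z0, Z1, Z2, Z3, Z4, Z5, Z6, Z7, Z8}); total cost 14 + 12 = 26.
The greedy pick Atlas, Delta, Comet, Bravo costs 34; no covering selection beats 26.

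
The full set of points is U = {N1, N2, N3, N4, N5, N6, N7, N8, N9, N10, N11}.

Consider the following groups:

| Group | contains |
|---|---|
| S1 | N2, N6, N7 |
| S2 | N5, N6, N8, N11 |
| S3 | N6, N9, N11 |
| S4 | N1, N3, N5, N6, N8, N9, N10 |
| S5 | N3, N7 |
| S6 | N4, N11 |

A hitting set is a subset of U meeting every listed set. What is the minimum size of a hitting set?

3

H = {N3, N6, N11} meets every group (each contains at least one member of H), and |H| = 3.
No choice of 2 points meets every group, so 3 is the minimum.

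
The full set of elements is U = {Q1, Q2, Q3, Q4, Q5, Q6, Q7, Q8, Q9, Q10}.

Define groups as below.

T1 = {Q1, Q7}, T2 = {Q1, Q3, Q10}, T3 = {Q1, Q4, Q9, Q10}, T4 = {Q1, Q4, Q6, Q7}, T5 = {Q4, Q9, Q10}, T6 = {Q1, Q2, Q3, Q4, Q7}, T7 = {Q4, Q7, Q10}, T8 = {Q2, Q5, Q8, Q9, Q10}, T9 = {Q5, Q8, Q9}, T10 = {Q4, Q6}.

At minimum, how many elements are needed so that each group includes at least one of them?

3

Take H = {Q1, Q4, Q5}. Each listed group contains at least one of these, so H is a hitting set of size 3.
The groups T2, T9, T10 are pairwise disjoint, so any hitting set needs a separate element for each — at least 3. Hence 3 is optimal.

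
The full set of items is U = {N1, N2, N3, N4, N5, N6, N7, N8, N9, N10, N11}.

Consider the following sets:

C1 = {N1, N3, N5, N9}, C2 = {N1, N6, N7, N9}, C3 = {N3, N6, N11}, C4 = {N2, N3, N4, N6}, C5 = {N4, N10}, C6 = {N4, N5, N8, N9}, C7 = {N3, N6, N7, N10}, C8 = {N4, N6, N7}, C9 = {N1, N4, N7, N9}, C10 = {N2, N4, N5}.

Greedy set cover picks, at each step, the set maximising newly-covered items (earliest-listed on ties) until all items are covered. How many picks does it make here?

5

Greedy: pick C1 (covers 4 new) → pick C4 (covers 3 new) → pick C7 (covers 2 new) → pick C3 (covers 1 new) → pick C6 (covers 1 new). Total picks: 5.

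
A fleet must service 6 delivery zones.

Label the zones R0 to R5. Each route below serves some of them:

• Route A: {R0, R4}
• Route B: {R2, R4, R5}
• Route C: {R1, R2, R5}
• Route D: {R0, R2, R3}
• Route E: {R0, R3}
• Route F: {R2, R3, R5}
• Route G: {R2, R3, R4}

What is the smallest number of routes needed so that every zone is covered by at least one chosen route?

3

A and C and E together: A ∪ C ∪ E = {R0, R1, R2, R3, R4, R5} — every zone is covered.
Only C contains R1, so C is forced; the remaining 3 zones need at least 2 more routes (each remaining route adds at most 2) — so at least 3 routes are needed, and 3 is optimal.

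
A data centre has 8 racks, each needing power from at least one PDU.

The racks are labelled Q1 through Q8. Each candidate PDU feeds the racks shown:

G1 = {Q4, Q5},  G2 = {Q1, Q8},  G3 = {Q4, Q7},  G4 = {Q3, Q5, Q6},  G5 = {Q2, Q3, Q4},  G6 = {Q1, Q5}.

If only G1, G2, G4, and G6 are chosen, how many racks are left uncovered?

Union of G1, G2, G4, G6 = {Q1, Q3, Q4, Q5, Q6, Q8}.
Not covered: Q2, Q7 — 2 racks.

2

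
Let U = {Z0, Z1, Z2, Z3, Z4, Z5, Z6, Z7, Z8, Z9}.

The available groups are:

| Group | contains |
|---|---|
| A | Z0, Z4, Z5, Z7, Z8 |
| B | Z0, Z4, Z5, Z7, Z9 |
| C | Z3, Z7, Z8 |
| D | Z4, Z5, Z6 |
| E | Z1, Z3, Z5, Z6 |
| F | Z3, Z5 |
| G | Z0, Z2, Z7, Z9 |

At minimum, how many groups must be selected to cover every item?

Take {A, E, G}. Their union is {Z0, Z1, Z2, Z3, Z4, Z5, Z6, Z7, Z8, Z9}, which is all 10 items.
Only E contains Z1, so E is forced; the remaining 6 items need at least 2 more groups (each remaining group adds at most 4) — so at least 3 groups are needed, and 3 is optimal.

3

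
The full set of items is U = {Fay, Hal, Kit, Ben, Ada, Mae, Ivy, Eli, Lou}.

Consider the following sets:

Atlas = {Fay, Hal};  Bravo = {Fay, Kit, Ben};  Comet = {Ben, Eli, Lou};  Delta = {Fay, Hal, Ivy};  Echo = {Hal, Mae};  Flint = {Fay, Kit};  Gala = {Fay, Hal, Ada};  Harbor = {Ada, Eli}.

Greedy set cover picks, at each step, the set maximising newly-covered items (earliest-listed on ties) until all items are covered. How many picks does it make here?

Greedy: pick Bravo (covers 3 new) → pick Comet (covers 2 new) → pick Delta (covers 2 new) → pick Echo (covers 1 new) → pick Gala (covers 1 new). Total picks: 5.

5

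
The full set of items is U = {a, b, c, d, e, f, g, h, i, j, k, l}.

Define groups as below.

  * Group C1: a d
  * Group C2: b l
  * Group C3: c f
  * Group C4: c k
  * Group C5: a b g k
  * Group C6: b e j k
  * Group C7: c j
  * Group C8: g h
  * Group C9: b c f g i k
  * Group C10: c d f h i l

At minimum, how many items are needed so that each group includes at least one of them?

T = {a, b, c, g} meets every group (each contains at least one member of T), and |T| = 4.
The groups C1, C2, C7, C8 are pairwise disjoint, so any hitting set needs a separate item for each — at least 4. Hence 4 is optimal.

4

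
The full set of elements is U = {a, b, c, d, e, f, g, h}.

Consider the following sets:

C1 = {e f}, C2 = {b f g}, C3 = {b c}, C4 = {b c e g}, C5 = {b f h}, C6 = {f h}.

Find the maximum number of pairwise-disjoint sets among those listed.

2

C1, C3 are pairwise disjoint (C1={e,f}; C3={b,c}).
Every remaining set overlaps one of these, and no 3 of the listed sets are pairwise disjoint, so 2 is the maximum.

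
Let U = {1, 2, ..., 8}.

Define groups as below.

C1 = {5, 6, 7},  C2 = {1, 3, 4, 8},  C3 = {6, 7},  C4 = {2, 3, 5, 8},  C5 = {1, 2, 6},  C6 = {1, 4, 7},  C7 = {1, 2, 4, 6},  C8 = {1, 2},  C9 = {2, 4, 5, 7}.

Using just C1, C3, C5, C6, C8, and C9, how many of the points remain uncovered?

Union of C1, C3, C5, C6, C8, C9 = {1, 2, 4, 5, 6, 7}.
Not covered: 3, 8 — 2 points.

2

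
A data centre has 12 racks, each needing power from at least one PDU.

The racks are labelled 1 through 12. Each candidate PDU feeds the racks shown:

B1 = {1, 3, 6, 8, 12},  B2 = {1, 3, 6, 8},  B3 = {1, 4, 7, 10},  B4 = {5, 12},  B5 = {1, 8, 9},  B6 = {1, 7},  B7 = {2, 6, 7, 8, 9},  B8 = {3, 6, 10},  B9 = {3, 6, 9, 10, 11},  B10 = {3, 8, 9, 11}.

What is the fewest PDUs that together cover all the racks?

B3 and B4 and B7 and B10 together: B3 ∪ B4 ∪ B7 ∪ B10 = {1, 2, 3, 4, 5, 6, 7, 8, 9, 10, 11, 12} — every rack is covered.
Only B7 contains 2, so B7 is forced; the remaining 7 racks need at least 3 more PDUs (each remaining PDU adds at most 3) — so at least 4 PDUs are needed, and 4 is optimal.

4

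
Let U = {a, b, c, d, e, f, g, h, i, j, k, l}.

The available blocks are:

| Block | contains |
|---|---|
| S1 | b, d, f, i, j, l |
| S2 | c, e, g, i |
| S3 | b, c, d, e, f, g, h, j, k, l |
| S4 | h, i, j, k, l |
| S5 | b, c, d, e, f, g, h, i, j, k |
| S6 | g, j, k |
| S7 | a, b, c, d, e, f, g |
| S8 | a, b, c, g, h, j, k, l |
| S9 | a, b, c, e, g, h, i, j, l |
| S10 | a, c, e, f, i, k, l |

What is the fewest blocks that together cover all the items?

Take {S5, S10}. Their union is {a, b, c, d, e, f, g, h, i, j, k, l}, which is all 12 items.
No single block has all 12 items (the largest, S3, has 10), so 2 is optimal.

2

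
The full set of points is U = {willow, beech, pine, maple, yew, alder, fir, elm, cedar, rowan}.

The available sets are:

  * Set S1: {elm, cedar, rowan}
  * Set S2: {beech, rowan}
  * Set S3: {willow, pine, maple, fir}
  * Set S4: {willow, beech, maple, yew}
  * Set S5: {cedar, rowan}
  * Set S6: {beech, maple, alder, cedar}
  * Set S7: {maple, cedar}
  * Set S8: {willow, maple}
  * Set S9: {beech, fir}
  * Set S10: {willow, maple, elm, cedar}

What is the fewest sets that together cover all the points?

4

S1 and S3 and S4 and S6 together: S1 ∪ S3 ∪ S4 ∪ S6 = {willow, beech, pine, maple, yew, alder, fir, elm, cedar, rowan} — every point is covered.
No 3 of the 10 sets cover everything (all 120 combinations miss at least one point), so 4 is optimal.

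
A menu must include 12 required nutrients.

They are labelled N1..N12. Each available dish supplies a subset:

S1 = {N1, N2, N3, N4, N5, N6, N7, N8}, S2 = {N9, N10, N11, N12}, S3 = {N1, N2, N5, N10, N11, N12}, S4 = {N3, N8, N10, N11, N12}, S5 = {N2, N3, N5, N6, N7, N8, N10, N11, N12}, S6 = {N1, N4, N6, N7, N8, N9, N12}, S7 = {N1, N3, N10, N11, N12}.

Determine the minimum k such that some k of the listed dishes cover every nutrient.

2

S1 and S2 together: S1 ∪ S2 = {N1, N2, N3, N4, N5, N6, N7, N8, N9, N10, N11, N12} — every nutrient is covered.
No single dish has all 12 nutrients (the largest, S5, has 9), so 2 is optimal.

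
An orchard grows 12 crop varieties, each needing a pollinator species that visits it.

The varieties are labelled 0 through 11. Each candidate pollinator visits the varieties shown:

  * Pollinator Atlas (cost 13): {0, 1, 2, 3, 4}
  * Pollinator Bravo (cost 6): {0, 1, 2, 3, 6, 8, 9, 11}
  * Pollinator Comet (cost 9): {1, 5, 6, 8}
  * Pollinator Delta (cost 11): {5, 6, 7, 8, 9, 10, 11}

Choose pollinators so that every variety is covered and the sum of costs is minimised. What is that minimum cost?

Atlas, Delta together cover every variety (Atlas ∪ Delta = {0, 1, 2, 3, 4, 5, 6, 7, 8, 9, 10, 11}); total cost 13 + 11 = 24.
The greedy pick Bravo, Delta, Atlas costs 30; no covering selection beats 24.

24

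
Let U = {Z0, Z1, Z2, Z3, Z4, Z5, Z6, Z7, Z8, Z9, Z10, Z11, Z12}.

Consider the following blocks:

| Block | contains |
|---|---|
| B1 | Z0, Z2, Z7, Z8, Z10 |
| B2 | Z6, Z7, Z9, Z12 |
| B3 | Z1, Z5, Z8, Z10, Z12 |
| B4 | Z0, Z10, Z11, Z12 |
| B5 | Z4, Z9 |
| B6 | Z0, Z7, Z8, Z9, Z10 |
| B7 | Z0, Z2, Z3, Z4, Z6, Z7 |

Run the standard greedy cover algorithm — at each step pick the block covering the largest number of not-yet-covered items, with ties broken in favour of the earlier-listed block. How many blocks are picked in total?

Greedy: pick B7 (covers 6 new) → pick B3 (covers 5 new) → pick B2 (covers 1 new) → pick B4 (covers 1 new). Total picks: 4.

4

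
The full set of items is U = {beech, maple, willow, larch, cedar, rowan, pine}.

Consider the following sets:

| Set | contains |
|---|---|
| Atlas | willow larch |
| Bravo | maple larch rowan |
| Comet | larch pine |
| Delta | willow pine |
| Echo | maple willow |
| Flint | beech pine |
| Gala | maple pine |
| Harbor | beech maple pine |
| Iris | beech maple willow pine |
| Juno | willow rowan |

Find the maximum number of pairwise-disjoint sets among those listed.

Comet, Echo are pairwise disjoint (Comet={larch,pine}; Echo={maple,willow}).
Every remaining set overlaps one of these, and no 3 of the listed sets are pairwise disjoint, so 2 is the maximum.

2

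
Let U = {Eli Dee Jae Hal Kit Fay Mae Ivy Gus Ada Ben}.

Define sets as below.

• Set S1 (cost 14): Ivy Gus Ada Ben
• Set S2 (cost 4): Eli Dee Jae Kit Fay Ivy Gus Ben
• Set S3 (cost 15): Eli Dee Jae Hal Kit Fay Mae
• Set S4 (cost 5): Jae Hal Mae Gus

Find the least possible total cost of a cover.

23

S1, S2, S4 together cover every point (S1 ∪ S2 ∪ S4 = {Eli, Dee, Jae, Hal, Kit, Fay, Mae, Ivy, Gus, Ada, Ben}); total cost 14 + 4 + 5 = 23.
No covering selection has total cost below 23.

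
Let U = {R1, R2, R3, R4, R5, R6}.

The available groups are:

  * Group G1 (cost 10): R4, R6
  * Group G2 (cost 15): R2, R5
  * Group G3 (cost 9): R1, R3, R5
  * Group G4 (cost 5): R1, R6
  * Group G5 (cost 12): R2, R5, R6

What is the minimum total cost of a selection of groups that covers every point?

31

G1, G3, G5 together cover every point (G1 ∪ G3 ∪ G5 = {R1, R2, R3, R4, R5, R6}); total cost 10 + 9 + 12 = 31.
The greedy pick G4, G3, G1, G5 costs 36; no covering selection beats 31.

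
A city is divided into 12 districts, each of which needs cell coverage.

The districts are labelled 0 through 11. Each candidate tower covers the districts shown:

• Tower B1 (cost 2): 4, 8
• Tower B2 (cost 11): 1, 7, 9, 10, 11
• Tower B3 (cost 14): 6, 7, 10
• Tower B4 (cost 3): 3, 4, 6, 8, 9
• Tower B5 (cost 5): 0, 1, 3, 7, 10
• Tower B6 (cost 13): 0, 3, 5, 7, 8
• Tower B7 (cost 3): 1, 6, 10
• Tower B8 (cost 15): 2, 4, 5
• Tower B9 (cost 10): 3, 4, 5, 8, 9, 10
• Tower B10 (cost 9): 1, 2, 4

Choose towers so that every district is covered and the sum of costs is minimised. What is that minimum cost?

B2, B4, B5, B8 together cover every district (B2 ∪ B4 ∪ B5 ∪ B8 = {0, 1, 2, 3, 4, 5, 6, 7, 8, 9, 10, 11}); total cost 11 + 3 + 5 + 15 = 34.
No covering selection has total cost below 34.

34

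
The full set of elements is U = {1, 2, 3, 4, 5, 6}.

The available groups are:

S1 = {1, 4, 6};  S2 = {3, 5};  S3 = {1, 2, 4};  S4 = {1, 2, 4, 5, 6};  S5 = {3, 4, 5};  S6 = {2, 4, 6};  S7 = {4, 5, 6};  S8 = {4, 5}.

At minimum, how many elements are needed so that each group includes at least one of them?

H = {3, 4} meets every group (each contains at least one member of H), and |H| = 2.
The groups S2, S3 are pairwise disjoint, so any hitting set needs a separate element for each — at least 2. Hence 2 is optimal.

2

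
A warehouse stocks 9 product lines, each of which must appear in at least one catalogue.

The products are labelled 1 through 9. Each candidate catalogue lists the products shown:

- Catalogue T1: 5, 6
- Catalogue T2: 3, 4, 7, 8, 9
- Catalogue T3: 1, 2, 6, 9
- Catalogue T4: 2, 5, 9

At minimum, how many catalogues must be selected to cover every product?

3

Take {T2, T3, T4}. Their union is {1, 2, 3, 4, 5, 6, 7, 8, 9}, which is all 9 products.
Only T3 contains 1, so T3 is forced; the remaining 5 products need at least 2 more catalogues (each remaining catalogue adds at most 4) — so at least 3 catalogues are needed, and 3 is optimal.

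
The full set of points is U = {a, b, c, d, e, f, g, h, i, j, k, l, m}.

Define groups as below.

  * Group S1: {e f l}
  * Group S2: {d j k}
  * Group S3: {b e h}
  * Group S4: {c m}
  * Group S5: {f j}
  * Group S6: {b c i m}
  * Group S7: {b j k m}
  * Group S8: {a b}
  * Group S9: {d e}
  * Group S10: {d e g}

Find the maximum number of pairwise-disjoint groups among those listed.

4

S4, S5, S8, S9 are pairwise disjoint (S4={c,m}; S5={f,j}; S8={a,b}; S9={d,e}).
Every remaining group overlaps one of these, and no 5 of the listed groups are pairwise disjoint, so 4 is the maximum.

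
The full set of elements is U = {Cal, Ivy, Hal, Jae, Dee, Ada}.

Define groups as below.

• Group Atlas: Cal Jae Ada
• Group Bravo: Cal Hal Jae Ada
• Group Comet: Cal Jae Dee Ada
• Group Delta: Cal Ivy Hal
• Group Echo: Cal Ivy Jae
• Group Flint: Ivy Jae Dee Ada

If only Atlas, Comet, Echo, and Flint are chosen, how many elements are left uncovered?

Union of Atlas, Comet, Echo, Flint = {Cal, Ivy, Jae, Dee, Ada}.
Not covered: Hal — 1 element.

1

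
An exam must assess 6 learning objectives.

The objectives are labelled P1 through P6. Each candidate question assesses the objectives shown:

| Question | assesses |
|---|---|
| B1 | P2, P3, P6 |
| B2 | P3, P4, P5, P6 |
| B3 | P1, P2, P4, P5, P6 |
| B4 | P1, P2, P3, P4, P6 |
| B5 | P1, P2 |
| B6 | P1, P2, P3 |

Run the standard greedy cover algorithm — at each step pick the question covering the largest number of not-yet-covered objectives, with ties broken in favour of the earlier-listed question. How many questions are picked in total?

Greedy: pick B3 (covers 5 new) → pick B1 (covers 1 new). Total picks: 2.

2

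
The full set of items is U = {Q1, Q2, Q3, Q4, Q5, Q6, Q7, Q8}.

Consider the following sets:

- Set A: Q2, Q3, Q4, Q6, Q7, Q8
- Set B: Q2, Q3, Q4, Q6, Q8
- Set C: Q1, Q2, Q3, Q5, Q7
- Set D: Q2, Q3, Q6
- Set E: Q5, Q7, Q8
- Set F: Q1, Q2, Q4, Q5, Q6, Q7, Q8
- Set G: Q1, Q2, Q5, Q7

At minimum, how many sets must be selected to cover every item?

B and F together: B ∪ F = {Q1, Q2, Q3, Q4, Q5, Q6, Q7, Q8} — every item is covered.
No single set has all 8 items (the largest, F, has 7), so 2 is optimal.

2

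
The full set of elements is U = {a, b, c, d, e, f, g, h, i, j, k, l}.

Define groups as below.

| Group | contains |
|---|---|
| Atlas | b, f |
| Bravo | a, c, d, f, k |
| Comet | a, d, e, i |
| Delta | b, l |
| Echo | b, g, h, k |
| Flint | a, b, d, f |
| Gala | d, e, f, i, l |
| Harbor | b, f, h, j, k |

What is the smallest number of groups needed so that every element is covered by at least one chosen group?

4

Bravo, Echo, Gala, and Harbor cover everything between them: the union {a, b, c, d, e, f, g, h, i, j, k, l} is all of U.
Only Bravo contains c, so Bravo is forced; the remaining 7 elements need at least 3 more groups (each remaining group adds at most 3) — so at least 4 groups are needed, and 4 is optimal.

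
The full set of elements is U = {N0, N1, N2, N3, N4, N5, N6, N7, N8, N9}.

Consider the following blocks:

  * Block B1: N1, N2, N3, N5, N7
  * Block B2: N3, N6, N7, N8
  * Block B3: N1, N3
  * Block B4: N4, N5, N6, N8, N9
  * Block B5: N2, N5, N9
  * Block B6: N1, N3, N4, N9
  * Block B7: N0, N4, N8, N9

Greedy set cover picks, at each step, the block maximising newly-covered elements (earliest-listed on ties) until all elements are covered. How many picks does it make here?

3

Greedy: pick B1 (covers 5 new) → pick B4 (covers 4 new) → pick B7 (covers 1 new). Total picks: 3.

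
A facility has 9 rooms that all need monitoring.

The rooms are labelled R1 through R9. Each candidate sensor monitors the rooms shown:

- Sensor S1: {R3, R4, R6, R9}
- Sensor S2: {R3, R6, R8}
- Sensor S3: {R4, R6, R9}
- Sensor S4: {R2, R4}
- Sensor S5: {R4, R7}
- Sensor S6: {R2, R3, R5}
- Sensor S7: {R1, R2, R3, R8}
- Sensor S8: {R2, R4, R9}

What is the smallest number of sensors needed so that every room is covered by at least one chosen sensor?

Take {S3, S5, S6, S7}. Their union is {R1, R2, R3, R4, R5, R6, R7, R8, R9}, which is all 9 rooms.
No 3 of the 8 sensors cover everything (all 56 combinations miss at least one room), so 4 is optimal.

4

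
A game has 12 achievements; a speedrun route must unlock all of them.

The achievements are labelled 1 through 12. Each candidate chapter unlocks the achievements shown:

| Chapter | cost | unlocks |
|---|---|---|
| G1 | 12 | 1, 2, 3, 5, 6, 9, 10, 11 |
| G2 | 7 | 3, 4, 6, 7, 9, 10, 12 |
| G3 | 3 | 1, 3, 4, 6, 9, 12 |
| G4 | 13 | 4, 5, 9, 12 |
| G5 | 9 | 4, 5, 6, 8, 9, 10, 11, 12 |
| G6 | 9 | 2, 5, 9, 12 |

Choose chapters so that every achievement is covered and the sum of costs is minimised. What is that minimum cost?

28

G2, G3, G5, G6 together cover every achievement (G2 ∪ G3 ∪ G5 ∪ G6 = {1, 2, 3, 4, 5, 6, 7, 8, 9, 10, 11, 12}); total cost 7 + 3 + 9 + 9 = 28.
No covering selection has total cost below 28.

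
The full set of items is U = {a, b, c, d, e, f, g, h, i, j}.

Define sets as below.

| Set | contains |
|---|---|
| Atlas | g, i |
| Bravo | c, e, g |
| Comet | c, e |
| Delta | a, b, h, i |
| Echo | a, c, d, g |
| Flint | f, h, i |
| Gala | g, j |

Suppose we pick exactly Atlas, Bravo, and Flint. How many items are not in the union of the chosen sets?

Union of Atlas, Bravo, Flint = {c, e, f, g, h, i}.
Not covered: a, b, d, j — 4 items.

4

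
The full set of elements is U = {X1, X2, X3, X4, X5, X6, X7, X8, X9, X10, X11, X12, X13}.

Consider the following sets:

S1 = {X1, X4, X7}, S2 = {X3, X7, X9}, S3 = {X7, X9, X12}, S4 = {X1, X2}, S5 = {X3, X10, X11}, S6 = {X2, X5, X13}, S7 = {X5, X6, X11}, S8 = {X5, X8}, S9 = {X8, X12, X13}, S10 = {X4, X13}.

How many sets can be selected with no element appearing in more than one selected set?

S3, S4, S5, S8, S10 are pairwise disjoint (S3={X7,X9,X12}; S4={X1,X2}; S5={X3,X10,X11}; S8={X5,X8}; S10={X4,X13}).
Every remaining set overlaps one of these, and no 6 of the listed sets are pairwise disjoint, so 5 is the maximum.

5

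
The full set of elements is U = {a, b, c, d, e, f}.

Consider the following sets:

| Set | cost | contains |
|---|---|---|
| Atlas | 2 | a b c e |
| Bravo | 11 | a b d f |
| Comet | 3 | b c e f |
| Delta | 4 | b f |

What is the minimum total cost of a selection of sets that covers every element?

Atlas, Bravo together cover every element (Atlas ∪ Bravo = {a, b, c, d, e, f}); total cost 2 + 11 = 13.
The greedy pick Atlas, Comet, Bravo costs 16; no covering selection beats 13.

13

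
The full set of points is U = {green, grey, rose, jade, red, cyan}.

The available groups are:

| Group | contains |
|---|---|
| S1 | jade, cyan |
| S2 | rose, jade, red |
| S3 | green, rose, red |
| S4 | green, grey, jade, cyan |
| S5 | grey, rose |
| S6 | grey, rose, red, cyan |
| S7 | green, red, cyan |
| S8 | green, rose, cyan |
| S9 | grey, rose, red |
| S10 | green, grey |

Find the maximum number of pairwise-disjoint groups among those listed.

S1, S3 are pairwise disjoint (S1={jade,cyan}; S3={green,rose,red}).
Every remaining group overlaps one of these, and no 3 of the listed groups are pairwise disjoint, so 2 is the maximum.

2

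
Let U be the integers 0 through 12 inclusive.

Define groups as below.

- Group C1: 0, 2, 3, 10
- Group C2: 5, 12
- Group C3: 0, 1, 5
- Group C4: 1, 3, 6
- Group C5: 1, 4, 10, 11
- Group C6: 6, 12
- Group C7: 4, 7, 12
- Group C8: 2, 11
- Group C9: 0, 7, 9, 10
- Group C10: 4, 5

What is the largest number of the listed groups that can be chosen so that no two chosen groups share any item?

4

C2, C4, C8, C9 are pairwise disjoint (C2={5,12}; C4={1,3,6}; C8={2,11}; C9={0,7,9,10}).
Every remaining group overlaps one of these, and no 5 of the listed groups are pairwise disjoint, so 4 is the maximum.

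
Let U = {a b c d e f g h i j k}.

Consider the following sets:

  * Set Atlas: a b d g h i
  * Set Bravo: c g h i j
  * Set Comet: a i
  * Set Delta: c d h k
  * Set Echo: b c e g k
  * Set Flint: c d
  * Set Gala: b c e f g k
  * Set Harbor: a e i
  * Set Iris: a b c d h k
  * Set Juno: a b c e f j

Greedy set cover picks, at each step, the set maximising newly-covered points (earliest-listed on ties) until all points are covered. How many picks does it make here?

3

Greedy: pick Atlas (covers 6 new) → pick Gala (covers 4 new) → pick Bravo (covers 1 new). Total picks: 3.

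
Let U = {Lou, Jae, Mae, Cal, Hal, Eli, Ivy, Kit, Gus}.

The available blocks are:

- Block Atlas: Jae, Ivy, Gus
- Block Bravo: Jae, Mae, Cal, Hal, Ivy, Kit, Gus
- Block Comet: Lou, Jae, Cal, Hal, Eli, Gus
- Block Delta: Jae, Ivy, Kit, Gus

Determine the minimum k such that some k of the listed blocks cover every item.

2

Bravo and Comet together: Bravo ∪ Comet = {Lou, Jae, Mae, Cal, Hal, Eli, Ivy, Kit, Gus} — every item is covered.
No single block has all 9 items (the largest, Bravo, has 7), so 2 is optimal.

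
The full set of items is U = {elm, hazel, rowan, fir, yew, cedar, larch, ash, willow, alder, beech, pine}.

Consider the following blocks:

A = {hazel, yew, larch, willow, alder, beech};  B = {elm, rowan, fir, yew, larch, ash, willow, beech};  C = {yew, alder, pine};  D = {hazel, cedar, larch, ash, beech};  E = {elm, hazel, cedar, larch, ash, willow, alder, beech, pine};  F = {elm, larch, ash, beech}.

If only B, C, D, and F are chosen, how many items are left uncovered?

Union of B, C, D, F = {elm, hazel, rowan, fir, yew, cedar, larch, ash, willow, alder, beech, pine} — that's every item, so 0 are uncovered.

0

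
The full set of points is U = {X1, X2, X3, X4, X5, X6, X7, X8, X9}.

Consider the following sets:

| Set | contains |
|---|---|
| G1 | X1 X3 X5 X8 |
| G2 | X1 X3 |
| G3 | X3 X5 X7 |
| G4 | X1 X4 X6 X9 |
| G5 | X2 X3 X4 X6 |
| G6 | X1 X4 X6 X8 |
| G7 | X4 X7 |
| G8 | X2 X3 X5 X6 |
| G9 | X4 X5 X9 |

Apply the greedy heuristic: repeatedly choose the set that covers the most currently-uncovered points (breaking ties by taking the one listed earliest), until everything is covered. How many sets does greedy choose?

4

Greedy: pick G1 (covers 4 new) → pick G4 (covers 3 new) → pick G3 (covers 1 new) → pick G5 (covers 1 new). Total picks: 4.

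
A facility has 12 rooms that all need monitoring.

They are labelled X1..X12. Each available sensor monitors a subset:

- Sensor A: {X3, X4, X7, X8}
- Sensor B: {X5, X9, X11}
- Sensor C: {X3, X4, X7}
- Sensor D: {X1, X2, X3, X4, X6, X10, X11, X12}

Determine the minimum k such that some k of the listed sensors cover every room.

3

A and B and D together: A ∪ B ∪ D = {X1, X2, X3, X4, X5, X6, X7, X8, X9, X10, X11, X12} — every room is covered.
Only D contains X1, so D is forced; the remaining 4 rooms need at least 2 more sensors (each remaining sensor adds at most 2) — so at least 3 sensors are needed, and 3 is optimal.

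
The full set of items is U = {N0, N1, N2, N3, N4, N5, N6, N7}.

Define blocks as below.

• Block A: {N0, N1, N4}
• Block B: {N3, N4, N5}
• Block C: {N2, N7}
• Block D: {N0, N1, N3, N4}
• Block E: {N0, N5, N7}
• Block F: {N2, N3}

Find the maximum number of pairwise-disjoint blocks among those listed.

2

A, C are pairwise disjoint (A={N0,N1,N4}; C={N2,N7}).
Every remaining block overlaps one of these, and no 3 of the listed blocks are pairwise disjoint, so 2 is the maximum.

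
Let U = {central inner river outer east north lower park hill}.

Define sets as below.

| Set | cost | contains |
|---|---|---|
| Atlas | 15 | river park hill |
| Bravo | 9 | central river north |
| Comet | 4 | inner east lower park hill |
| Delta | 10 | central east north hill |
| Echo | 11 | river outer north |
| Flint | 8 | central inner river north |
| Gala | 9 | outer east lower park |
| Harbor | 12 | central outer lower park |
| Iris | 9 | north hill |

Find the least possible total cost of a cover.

21

Comet, Flint, Gala together cover every element (Comet ∪ Flint ∪ Gala = {central, inner, river, outer, east, north, lower, park, hill}); total cost 4 + 8 + 9 = 21.
No covering selection has total cost below 21.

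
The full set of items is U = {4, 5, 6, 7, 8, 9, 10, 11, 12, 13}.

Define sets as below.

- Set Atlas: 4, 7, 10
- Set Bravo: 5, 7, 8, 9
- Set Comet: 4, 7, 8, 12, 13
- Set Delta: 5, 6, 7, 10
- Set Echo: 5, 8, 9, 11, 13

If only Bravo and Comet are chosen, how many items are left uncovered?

Union of Bravo, Comet = {4, 5, 7, 8, 9, 12, 13}.
Not covered: 6, 10, 11 — 3 items.

3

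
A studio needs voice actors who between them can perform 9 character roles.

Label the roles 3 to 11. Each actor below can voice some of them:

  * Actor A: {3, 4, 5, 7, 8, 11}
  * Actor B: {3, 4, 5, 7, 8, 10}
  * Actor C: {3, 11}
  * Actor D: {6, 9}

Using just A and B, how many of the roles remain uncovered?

Union of A, B = {3, 4, 5, 7, 8, 10, 11}.
Not covered: 6, 9 — 2 roles.

2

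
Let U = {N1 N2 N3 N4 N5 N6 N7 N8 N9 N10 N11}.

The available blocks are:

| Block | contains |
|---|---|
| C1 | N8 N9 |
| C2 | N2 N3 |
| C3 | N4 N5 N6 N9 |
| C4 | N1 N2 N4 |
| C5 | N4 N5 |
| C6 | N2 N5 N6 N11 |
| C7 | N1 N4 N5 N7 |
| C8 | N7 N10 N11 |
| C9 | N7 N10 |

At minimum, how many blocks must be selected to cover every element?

5

Take {C1, C2, C4, C6, C8}. Their union is {N1, N2, N3, N4, N5, N6, N7, N8, N9, N10, N11}, which is all 11 elements.
No 4 of the 9 blocks cover everything (all 126 combinations miss at least one element), so 5 is optimal.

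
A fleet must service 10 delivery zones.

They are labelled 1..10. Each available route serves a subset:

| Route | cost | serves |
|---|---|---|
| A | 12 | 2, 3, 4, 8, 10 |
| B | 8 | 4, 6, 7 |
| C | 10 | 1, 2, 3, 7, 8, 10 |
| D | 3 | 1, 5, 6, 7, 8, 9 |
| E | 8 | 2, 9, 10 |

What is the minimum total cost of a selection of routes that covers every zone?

15

A, D together cover every zone (A ∪ D = {1, 2, 3, 4, 5, 6, 7, 8, 9, 10}); total cost 12 + 3 = 15.
No covering selection has total cost below 15.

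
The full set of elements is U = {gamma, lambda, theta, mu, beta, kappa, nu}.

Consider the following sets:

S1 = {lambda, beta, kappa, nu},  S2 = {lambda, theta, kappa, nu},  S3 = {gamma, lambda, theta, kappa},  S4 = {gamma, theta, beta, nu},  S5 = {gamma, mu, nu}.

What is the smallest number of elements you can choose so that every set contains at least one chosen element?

H = {kappa, nu} meets every set (each contains at least one member of H), and |H| = 2.
No single element lies in every set, so at least 2 are needed and 2 is optimal.

2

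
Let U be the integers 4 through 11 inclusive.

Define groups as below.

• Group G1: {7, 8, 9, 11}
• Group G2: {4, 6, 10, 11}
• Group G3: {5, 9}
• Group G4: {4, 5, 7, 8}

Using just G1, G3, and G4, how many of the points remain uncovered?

2

Union of G1, G3, G4 = {4, 5, 7, 8, 9, 11}.
Not covered: 6, 10 — 2 points.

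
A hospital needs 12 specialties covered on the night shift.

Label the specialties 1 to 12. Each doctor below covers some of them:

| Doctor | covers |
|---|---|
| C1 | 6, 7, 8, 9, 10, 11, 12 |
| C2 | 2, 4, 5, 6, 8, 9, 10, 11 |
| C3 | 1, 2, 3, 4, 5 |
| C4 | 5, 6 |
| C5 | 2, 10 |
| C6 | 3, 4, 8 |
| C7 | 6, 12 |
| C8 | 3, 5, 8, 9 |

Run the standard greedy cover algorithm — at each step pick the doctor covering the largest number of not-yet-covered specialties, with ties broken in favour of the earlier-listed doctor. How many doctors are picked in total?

3

Greedy: pick C2 (covers 8 new) → pick C1 (covers 2 new) → pick C3 (covers 2 new). Total picks: 3.
(The true minimum cover uses only 2 doctors, so greedy is not optimal here.)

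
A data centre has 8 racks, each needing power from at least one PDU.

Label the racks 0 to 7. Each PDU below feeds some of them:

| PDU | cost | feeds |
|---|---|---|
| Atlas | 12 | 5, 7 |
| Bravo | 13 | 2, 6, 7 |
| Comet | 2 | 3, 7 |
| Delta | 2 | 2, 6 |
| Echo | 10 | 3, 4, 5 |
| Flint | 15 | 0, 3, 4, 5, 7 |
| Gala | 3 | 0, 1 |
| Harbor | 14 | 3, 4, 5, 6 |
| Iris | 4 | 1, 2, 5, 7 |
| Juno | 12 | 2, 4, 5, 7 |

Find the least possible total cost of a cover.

Comet, Delta, Echo, Gala together cover every rack (Comet ∪ Delta ∪ Echo ∪ Gala = {0, 1, 2, 3, 4, 5, 6, 7}); total cost 2 + 2 + 10 + 3 = 17.
The greedy pick Comet, Delta, Gala, Iris, Echo costs 21; no covering selection beats 17.

17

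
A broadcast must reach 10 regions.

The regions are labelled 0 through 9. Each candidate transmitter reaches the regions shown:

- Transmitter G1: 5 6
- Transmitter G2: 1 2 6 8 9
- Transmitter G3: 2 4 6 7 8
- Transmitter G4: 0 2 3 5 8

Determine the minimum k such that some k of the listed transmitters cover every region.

3

G2 and G3 and G4 together: G2 ∪ G3 ∪ G4 = {0, 1, 2, 3, 4, 5, 6, 7, 8, 9} — every region is covered.
Only G4 contains 0, so G4 is forced; the remaining 5 regions need at least 2 more transmitters (each remaining transmitter adds at most 3) — so at least 3 transmitters are needed, and 3 is optimal.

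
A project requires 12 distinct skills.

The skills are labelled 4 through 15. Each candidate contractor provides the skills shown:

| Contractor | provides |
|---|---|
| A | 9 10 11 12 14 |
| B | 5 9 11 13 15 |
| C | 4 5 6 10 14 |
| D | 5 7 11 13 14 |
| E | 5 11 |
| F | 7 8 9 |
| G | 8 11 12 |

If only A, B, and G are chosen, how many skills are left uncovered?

3

Union of A, B, G = {5, 8, 9, 10, 11, 12, 13, 14, 15}.
Not covered: 4, 6, 7 — 3 skills.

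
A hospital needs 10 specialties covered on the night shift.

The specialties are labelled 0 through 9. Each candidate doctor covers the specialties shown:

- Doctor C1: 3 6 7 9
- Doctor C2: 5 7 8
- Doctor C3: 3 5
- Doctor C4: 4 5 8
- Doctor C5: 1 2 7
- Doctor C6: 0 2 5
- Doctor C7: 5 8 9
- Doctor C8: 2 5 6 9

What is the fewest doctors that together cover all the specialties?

C1 and C4 and C5 and C6 together: C1 ∪ C4 ∪ C5 ∪ C6 = {0, 1, 2, 3, 4, 5, 6, 7, 8, 9} — every specialty is covered.
Only C5 contains 1, so C5 is forced; the remaining 7 specialties need at least 3 more doctors (each remaining doctor adds at most 3) — so at least 4 doctors are needed, and 4 is optimal.

4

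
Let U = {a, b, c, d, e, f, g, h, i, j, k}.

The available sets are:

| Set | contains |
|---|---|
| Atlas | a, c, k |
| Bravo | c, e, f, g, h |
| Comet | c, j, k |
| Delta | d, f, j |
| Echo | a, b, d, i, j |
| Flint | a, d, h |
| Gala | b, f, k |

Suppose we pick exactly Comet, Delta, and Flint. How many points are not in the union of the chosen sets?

4

Union of Comet, Delta, Flint = {a, c, d, f, h, j, k}.
Not covered: b, e, g, i — 4 points.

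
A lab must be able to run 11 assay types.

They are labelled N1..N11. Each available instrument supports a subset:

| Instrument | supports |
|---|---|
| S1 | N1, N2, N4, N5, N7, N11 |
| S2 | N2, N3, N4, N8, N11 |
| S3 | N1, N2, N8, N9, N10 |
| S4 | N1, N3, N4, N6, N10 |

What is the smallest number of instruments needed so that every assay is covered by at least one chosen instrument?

S1 and S3 and S4 together: S1 ∪ S3 ∪ S4 = {N1, N2, N3, N4, N5, N6, N7, N8, N9, N10, N11} — every assay is covered.
Only S1 contains N5, so S1 is forced; the remaining 5 assays need at least 2 more instruments (each remaining instrument adds at most 3) — so at least 3 instruments are needed, and 3 is optimal.

3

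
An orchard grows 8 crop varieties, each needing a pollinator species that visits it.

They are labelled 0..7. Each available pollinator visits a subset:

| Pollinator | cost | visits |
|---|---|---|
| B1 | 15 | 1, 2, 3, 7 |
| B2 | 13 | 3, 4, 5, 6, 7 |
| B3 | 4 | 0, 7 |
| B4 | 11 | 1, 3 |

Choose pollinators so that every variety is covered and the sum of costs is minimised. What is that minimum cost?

B1, B2, B3 together cover every variety (B1 ∪ B2 ∪ B3 = {0, 1, 2, 3, 4, 5, 6, 7}); total cost 15 + 13 + 4 = 32.
No covering selection has total cost below 32.

32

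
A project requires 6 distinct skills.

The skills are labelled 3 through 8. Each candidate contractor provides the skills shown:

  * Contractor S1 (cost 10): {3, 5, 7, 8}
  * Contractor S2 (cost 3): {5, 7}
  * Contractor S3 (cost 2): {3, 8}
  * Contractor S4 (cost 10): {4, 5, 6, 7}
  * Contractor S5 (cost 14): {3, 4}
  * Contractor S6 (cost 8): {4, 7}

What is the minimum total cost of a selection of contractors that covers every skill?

S3, S4 together cover every skill (S3 ∪ S4 = {3, 4, 5, 6, 7, 8}); total cost 2 + 10 = 12.
The greedy pick S3, S2, S4 costs 15; no covering selection beats 12.

12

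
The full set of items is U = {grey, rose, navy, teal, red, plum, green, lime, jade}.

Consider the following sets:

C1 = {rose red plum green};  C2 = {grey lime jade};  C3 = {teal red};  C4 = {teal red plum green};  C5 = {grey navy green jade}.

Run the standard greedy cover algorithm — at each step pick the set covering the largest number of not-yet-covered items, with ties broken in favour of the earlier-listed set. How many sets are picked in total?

Greedy: pick C1 (covers 4 new) → pick C2 (covers 3 new) → pick C3 (covers 1 new) → pick C5 (covers 1 new). Total picks: 4.

4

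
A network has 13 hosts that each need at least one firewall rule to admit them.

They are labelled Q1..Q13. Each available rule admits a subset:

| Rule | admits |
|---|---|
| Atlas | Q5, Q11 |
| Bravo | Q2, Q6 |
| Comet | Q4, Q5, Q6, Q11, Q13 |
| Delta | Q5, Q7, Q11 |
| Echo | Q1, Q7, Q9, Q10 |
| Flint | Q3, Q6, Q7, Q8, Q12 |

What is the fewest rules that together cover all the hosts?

4

Take {Bravo, Comet, Echo, Flint}. Their union is {Q1, Q2, Q3, Q4, Q5, Q6, Q7, Q8, Q9, Q10, Q11, Q12, Q13}, which is all 13 hosts.
Only Bravo contains Q2, so Bravo is forced; the remaining 11 hosts need at least 3 more rules (each remaining rule adds at most 4) — so at least 4 rules are needed, and 4 is optimal.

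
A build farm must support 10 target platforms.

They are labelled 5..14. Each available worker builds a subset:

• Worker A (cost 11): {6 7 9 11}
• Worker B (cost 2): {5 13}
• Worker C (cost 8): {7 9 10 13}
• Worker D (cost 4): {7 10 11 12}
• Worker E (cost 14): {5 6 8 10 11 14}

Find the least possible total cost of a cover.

26

C, D, E together cover every platform (C ∪ D ∪ E = {5, 6, 7, 8, 9, 10, 11, 12, 13, 14}); total cost 8 + 4 + 14 = 26.
The greedy pick B, D, E, C costs 28; no covering selection beats 26.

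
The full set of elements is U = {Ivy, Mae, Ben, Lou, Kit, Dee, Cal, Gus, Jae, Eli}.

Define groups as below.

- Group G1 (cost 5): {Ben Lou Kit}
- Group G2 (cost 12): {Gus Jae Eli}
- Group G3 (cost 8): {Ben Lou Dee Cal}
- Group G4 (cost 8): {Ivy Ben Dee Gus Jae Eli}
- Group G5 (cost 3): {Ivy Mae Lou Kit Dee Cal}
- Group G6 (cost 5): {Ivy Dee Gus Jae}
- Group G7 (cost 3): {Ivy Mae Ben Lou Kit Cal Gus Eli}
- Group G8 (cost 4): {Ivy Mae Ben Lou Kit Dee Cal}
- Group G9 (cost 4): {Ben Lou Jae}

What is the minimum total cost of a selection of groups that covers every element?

G6, G7 together cover every element (G6 ∪ G7 = {Ivy, Mae, Ben, Lou, Kit, Dee, Cal, Gus, Jae, Eli}); total cost 5 + 3 = 8.
No covering selection has total cost below 8.

8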